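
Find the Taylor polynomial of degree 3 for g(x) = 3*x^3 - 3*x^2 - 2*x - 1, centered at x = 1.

Compute the successive derivatives at the expansion point and divide by k!.
g(1) = -3
g′(1) = 1
g′′(1) = 12
g′′′(1) = 18
The Taylor polynomial is Σ g^(k)(1)/k! · (x - 1)^k.

3*(x - 1)^3 + 6*(x - 1)^2 + (x - 1) - 3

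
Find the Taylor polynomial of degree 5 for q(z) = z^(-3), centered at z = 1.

-21*(z - 1)^5 + 15*(z - 1)^4 - 10*(z - 1)^3 + 6*(z - 1)^2 - 3*(z - 1) + 1

Compute the successive derivatives at the expansion point and divide by k!.
q(1) = 1
q′(1) = -3
q′′(1) = 12
q′′′(1) = -60
q^(4)(1) = 360
q^(5)(1) = -2520
The Taylor polynomial is Σ q^(k)(1)/k! · (z - 1)^k.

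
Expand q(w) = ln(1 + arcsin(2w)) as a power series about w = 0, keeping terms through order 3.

Substitute the inner expansion into the outer series and collect powers.
q(0) = 0
q′(0) = 2
q′′(0) = -4
q′′′(0) = 24

4*w^3 - 2*w^2 + 2*w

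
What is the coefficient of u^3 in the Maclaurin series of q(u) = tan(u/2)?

q(0) = 0
q′(0) = 1/2
q′′(0) = 0
q′′′(0) = 1/4

1/24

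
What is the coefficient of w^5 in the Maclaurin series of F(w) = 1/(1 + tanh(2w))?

Let u equal the inner series; expand the outer function in u and truncate.
F(0) = 1
F′(0) = -2
F′′(0) = 8
F′′′(0) = -32
F^(4)(0) = 128
F^(5)(0) = -512

-64/15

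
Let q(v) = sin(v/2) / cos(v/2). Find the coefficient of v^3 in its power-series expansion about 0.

1/24

Write the quotient as an unknown series and match coefficients against numerator = denominator · series.
[v^0] = 0;  [v^1] = 1/2;  [v^2] = 0;  [v^3] = 1/24.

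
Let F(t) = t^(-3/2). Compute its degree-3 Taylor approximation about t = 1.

F(1) = 1
F′(1) = -3/2
F′′(1) = 15/4
F′′′(1) = -105/8

-35*(t - 1)^3/16 + 15*(t - 1)^2/8 - 3*(t - 1)/2 + 1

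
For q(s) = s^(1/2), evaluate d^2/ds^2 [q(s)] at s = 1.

The coefficient of (s - 1)^2 in the expansion is -1/8, so q′′(1) = 2! * (-1/8) = -1/4.

-1/4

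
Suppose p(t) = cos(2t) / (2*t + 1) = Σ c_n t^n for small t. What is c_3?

Multiply the numerator's expansion by the denominator's geometric series.
p(0) = 1
p′(0) = -2
p′′(0) = 4
p′′′(0) = -24
So c_3 = p′′′(0)/3! = -4.

-4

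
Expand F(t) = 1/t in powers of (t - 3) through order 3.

F(3) = 1/3
F′(3) = -1/9
F′′(3) = 2/27
F′′′(3) = -2/27
The Taylor polynomial is Σ F^(k)(3)/k! · (t - 3)^k.

-(t - 3)^3/81 + (t - 3)^2/27 - (t - 3)/9 + 1/3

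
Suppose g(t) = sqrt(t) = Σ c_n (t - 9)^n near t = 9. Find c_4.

-5/279936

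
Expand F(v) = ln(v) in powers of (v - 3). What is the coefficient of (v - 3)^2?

F(3) = ln(3)
F′(3) = 1/3
F′′(3) = -1/9
So c_2 = F′′(3)/2! = -1/18.

-1/18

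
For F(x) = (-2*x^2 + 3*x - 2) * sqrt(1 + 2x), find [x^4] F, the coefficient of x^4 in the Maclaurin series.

Multiply each power in the prefactor through the base expansion.
[x^0] = -2;  [x^1] = 1;  [x^2] = 2;  [x^3] = -9/2;  [x^4] = 15/4.

15/4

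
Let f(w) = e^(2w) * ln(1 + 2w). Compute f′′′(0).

16

Multiply the two series term by term and collect like powers.
The coefficient of w^3 in the expansion is 8/3, so f′′′(0) = 3! * (8/3) = 16.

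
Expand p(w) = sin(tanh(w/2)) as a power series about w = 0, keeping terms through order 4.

Compose series: expand the inner function first, then feed it into the outer expansion.
[w^0] = 0;  [w^1] = 1/2;  [w^2] = 0;  [w^3] = -1/16;  [w^4] = 0.

-w^3/16 + w/2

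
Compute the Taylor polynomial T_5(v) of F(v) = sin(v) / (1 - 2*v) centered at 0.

Expand 1/(denominator) as a geometric series and multiply by the numerator's series.
F(0) = 0
F′(0) = 1
F′′(0) = 4
F′′′(0) = 23
F^(4)(0) = 184
F^(5)(0) = 1841

1841*v^5/120 + 23*v^4/3 + 23*v^3/6 + 2*v^2 + v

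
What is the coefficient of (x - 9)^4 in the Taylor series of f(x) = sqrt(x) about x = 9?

Use the known series and substitute for the argument.
f(9) = 3
f′(9) = 1/6
f′′(9) = -1/108
f′′′(9) = 1/648
f^(4)(9) = -5/11664
So c_4 = f^(4)(9)/4! = -5/279936.

-5/279936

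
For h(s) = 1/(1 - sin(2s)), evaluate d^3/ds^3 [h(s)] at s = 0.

40

Plug the Maclaurin series of the inner function into that of the outer and collect terms.
The coefficient of s^3 in the expansion is 20/3, so h′′′(0) = 3! * (20/3) = 40.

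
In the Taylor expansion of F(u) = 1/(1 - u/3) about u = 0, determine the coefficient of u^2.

F(0) = 1
F′(0) = 1/3
F′′(0) = 2/9
So c_2 = F′′(0)/2! = 1/9.

1/9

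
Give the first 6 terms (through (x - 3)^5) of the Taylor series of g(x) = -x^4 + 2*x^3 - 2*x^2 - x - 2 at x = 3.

-(x - 3)^4 - 10*(x - 3)^3 - 38*(x - 3)^2 - 67*(x - 3) - 50

[(x - 3)^0] = -50;  [(x - 3)^1] = -67;  [(x - 3)^2] = -38;  [(x - 3)^3] = -10;  [(x - 3)^4] = -1;  [(x - 3)^5] = 0.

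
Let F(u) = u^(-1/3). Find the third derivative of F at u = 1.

Apply the Taylor formula c_k = f^(k)(a)/k!.
From the series, [(u - 1)^3] F = -14/81; multiply by 3! = 6 to get -28/27.

-28/27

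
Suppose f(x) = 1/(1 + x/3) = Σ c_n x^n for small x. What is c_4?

Compute the successive derivatives at the expansion point and divide by k!.
f(0) = 1
f′(0) = -1/3
f′′(0) = 2/9
f′′′(0) = -2/9
f^(4)(0) = 8/27

1/81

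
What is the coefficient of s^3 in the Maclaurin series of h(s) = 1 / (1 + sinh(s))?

Expand as Σ (-1)^k u^k with u equal to the inner function's series.
h(0) = 1
h′(0) = -1
h′′(0) = 2
h′′′(0) = -7
Dividing each by k! gives the coefficients c_0, ..., c_3.

-7/6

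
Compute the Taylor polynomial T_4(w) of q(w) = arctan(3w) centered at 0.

-9*w^3 + 3*w

Differentiate repeatedly and evaluate at the center.
q(0) = 0
q′(0) = 3
q′′(0) = 0
q′′′(0) = -54
q^(4)(0) = 0
Then c_k = q^(k)(0)/k! gives each Taylor coefficient.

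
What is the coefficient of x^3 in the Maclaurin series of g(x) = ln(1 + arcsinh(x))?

Plug the Maclaurin series of the inner function into that of the outer and collect terms.
g(0) = 0
g′(0) = 1
g′′(0) = -1
g′′′(0) = 1
Then c_k = g^(k)(0)/k! gives each Taylor coefficient.

1/6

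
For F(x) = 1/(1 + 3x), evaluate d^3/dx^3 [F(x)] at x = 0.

Apply the Taylor formula c_k = f^(k)(a)/k!.
From the series, [x^3] F = -27; multiply by 3! = 6 to get -162.

-162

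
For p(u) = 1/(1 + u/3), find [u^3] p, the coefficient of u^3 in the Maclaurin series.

-1/27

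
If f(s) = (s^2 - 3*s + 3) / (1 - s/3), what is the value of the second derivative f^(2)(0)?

Distribute the polynomial across the series and collect like powers.
From the series, [s^2] f = 1/3; multiply by 2! = 2 to get 2/3.

2/3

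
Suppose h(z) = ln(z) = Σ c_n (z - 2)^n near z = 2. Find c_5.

1/160

[(z - 2)^0] = ln(2);  [(z - 2)^1] = 1/2;  [(z - 2)^2] = -1/8;  [(z - 2)^3] = 1/24;  [(z - 2)^4] = -1/64;  [(z - 2)^5] = 1/160.
So c_5 = h^(5)(2)/5! = 1/160.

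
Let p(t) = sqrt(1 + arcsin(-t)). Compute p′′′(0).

Substitute the inner expansion into the outer series and collect powers.
The coefficient of t^3 in the expansion is -7/48, so p′′′(0) = 3! * (-7/48) = -7/8.

-7/8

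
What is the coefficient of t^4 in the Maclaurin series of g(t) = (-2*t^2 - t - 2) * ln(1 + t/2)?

23/96

Shift and add copies of the series according to the polynomial's terms.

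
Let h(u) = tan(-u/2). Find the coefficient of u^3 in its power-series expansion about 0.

h(0) = 0
h′(0) = -1/2
h′′(0) = 0
h′′′(0) = -1/4
Dividing each by k! gives the coefficients c_0, ..., c_3.

-1/24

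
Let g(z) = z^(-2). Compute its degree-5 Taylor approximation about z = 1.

Compute the successive derivatives at the expansion point and divide by k!.
[(z - 1)^0] = 1;  [(z - 1)^1] = -2;  [(z - 1)^2] = 3;  [(z - 1)^3] = -4;  [(z - 1)^4] = 5;  [(z - 1)^5] = -6.

-6*(z - 1)^5 + 5*(z - 1)^4 - 4*(z - 1)^3 + 3*(z - 1)^2 - 2*(z - 1) + 1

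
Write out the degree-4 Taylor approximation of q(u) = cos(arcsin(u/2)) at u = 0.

-u^4/128 - u^2/8 + 1

Compose series: expand the inner function first, then feed it into the outer expansion.
q(0) = 1
q′(0) = 0
q′′(0) = -1/4
q′′′(0) = 0
q^(4)(0) = -3/16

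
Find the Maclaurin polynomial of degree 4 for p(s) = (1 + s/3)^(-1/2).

Apply the Taylor formula c_k = f^(k)(a)/k!.
p(0) = 1
p′(0) = -1/6
p′′(0) = 1/12
p′′′(0) = -5/72
p^(4)(0) = 35/432
Dividing each by k! gives the coefficients c_0, ..., c_4.

35*s^4/10368 - 5*s^3/432 + s^2/24 - s/6 + 1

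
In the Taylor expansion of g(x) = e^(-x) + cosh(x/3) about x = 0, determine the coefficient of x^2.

Expand each term separately and add.
g(0) = 2
g′(0) = -1
g′′(0) = 10/9

5/9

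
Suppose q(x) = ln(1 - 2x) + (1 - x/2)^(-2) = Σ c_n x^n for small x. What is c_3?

-13/6

Combine the two series term by term.
q(0) = 1
q′(0) = -1
q′′(0) = -5/2
q′′′(0) = -13
Dividing each by k! gives the coefficients c_0, ..., c_3.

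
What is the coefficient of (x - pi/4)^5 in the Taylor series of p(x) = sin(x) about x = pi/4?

sqrt(2)/240

Compute the successive derivatives at the expansion point and divide by k!.
p(pi/4) = sqrt(2)/2
p′(pi/4) = sqrt(2)/2
p′′(pi/4) = -sqrt(2)/2
p′′′(pi/4) = -sqrt(2)/2
p^(4)(pi/4) = sqrt(2)/2
p^(5)(pi/4) = sqrt(2)/2
So c_5 = p^(5)(pi/4)/5! = sqrt(2)/240.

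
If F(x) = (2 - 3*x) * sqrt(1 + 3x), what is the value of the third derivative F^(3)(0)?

81/2

Shift and add copies of the series according to the polynomial's terms.
From the series, [x^3] F = 27/4; multiply by 3! = 6 to get 81/2.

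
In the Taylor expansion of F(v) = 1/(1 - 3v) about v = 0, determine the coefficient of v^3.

Use the known series and substitute for the argument.
F(0) = 1
F′(0) = 3
F′′(0) = 18
F′′′(0) = 162

27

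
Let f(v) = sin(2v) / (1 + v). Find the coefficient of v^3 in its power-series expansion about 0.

Take the Cauchy product of the two expansions.
f(0) = 0
f′(0) = 2
f′′(0) = -4
f′′′(0) = 4

2/3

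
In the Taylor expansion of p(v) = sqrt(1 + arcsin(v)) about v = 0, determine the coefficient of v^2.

-1/8

Plug the Maclaurin series of the inner function into that of the outer and collect terms.
p(0) = 1
p′(0) = 1/2
p′′(0) = -1/4
The Taylor polynomial is Σ p^(k)(0)/k! · v^k.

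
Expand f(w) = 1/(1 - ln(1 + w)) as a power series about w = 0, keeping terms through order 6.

19*w^6/360 + 7*w^5/60 + w^4/6 + w^3/3 + w^2/2 + w + 1

Substitute the inner expansion into the outer series and collect powers.
f(0) = 1
f′(0) = 1
f′′(0) = 1
f′′′(0) = 2
f^(4)(0) = 4
f^(5)(0) = 14
f^(6)(0) = 38
Dividing each by k! gives the coefficients c_0, ..., c_6.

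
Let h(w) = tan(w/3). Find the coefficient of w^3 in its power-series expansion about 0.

1/81

[w^0] = 0;  [w^1] = 1/3;  [w^2] = 0;  [w^3] = 1/81.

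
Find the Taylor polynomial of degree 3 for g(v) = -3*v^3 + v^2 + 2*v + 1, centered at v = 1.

-3*(v - 1)^3 - 8*(v - 1)^2 - 5*(v - 1) + 1

Apply the Taylor formula c_k = f^(k)(a)/k!.
[(v - 1)^0] = 1;  [(v - 1)^1] = -5;  [(v - 1)^2] = -8;  [(v - 1)^3] = -3.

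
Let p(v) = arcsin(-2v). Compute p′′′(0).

-8

Compute the successive derivatives at the expansion point and divide by k!.
From the series, [v^3] p = -4/3; multiply by 3! = 6 to get -8.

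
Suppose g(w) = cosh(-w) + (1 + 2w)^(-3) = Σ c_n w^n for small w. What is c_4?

Combine the two series term by term.
g(0) = 2
g′(0) = -6
g′′(0) = 49
g′′′(0) = -480
g^(4)(0) = 5761
So c_4 = g^(4)(0)/4! = 5761/24.

5761/24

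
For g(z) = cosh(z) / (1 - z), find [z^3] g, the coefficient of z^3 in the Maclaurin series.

3/2

Expand each factor separately, then convolve coefficients.
g(0) = 1
g′(0) = 1
g′′(0) = 3
g′′′(0) = 9
Then c_k = g^(k)(0)/k! gives each Taylor coefficient.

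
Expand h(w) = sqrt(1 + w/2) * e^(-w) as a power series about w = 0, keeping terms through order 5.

1781*w^5/122880 - 53*w^4/2048 - w^3/384 + 7*w^2/32 - 3*w/4 + 1

Expand each factor separately, then convolve coefficients.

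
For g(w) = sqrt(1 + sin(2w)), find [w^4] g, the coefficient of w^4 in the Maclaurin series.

1/24

Substitute the inner expansion into the outer series and collect powers.
g(0) = 1
g′(0) = 1
g′′(0) = -1
g′′′(0) = -1
g^(4)(0) = 1
So c_4 = g^(4)(0)/4! = 1/24.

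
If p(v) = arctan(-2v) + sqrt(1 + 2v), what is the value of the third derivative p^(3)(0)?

Add the two expansions coefficient-wise.
The coefficient of v^3 in the expansion is 19/6, so p′′′(0) = 3! * (19/6) = 19.

19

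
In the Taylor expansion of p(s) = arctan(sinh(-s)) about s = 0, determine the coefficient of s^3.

Plug the Maclaurin series of the inner function into that of the outer and collect terms.
p(0) = 0
p′(0) = -1
p′′(0) = 0
p′′′(0) = 1
So c_3 = p′′′(0)/3! = 1/6.

1/6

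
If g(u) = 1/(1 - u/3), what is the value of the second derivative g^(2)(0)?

2/9

From the series, [u^2] g = 1/9; multiply by 2! = 2 to get 2/9.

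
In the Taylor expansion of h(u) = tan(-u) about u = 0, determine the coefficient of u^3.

-1/3

Use the known series and substitute for the argument.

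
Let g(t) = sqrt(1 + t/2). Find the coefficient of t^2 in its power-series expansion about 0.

-1/32

Use the known series and substitute for the argument.
g(0) = 1
g′(0) = 1/4
g′′(0) = -1/16
So c_2 = g′′(0)/2! = -1/32.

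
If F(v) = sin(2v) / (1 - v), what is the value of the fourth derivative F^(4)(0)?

16

Expand each factor separately, then convolve coefficients.
From the series, [v^4] F = 2/3; multiply by 4! = 24 to get 16.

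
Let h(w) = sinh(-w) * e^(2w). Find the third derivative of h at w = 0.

Take the Cauchy product of the two expansions.
From the series, [w^3] h = -13/6; multiply by 3! = 6 to get -13.

-13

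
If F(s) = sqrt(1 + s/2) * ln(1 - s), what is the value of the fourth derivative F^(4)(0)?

-125/16

Expand each factor separately, then convolve coefficients.
The coefficient of s^4 in the expansion is -125/384, so F^(4)(0) = 4! * (-125/384) = -125/16.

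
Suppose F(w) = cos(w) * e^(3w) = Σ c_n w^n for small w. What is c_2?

4

Multiply the two series term by term and collect like powers.
F(0) = 1
F′(0) = 3
F′′(0) = 8
The Taylor polynomial is Σ F^(k)(0)/k! · w^k.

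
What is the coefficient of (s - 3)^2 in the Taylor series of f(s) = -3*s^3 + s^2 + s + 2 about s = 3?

Apply the Taylor formula c_k = f^(k)(a)/k!.
So c_2 = f′′(3)/2! = -26.

-26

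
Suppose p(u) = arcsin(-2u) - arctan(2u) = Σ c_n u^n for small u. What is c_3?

4/3

Expand each term separately and add.
p(0) = 0
p′(0) = -4
p′′(0) = 0
p′′′(0) = 8
So c_3 = p′′′(0)/3! = 4/3.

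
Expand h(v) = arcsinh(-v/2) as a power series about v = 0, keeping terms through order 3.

Compute the successive derivatives at the expansion point and divide by k!.

v^3/48 - v/2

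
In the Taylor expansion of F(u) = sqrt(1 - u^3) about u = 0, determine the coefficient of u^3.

-1/2

[u^0] = 1;  [u^1] = 0;  [u^2] = 0;  [u^3] = -1/2.
So c_3 = F′′′(0)/3! = -1/2.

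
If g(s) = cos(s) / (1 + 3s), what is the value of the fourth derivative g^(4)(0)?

1837

Expand each factor separately, then convolve coefficients.
From the series, [s^4] g = 1837/24; multiply by 4! = 24 to get 1837.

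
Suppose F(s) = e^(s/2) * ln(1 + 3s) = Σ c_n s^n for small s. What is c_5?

25289/640

Expand each factor separately, then convolve coefficients.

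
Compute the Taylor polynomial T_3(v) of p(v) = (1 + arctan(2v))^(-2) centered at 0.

Plug the Maclaurin series of the inner function into that of the outer and collect terms.
p(0) = 1
p′(0) = -4
p′′(0) = 24
p′′′(0) = -160

-80*v^3/3 + 12*v^2 - 4*v + 1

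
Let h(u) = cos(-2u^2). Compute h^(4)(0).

The coefficient of u^4 in the expansion is -2, so h^(4)(0) = 4! * (-2) = -48.

-48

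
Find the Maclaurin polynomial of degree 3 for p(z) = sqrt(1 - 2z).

-z^3/2 - z^2/2 - z + 1

Apply the Taylor formula c_k = f^(k)(a)/k!.
[z^0] = 1;  [z^1] = -1;  [z^2] = -1/2;  [z^3] = -1/2.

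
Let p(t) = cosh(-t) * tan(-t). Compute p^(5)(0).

-41

Multiply the two series term by term and collect like powers.
The coefficient of t^5 in the expansion is -41/120, so p^(5)(0) = 5! * (-41/120) = -41.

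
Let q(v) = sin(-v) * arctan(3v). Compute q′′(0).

-6

Take the Cauchy product of the two expansions.
From the series, [v^2] q = -3; multiply by 2! = 2 to get -6.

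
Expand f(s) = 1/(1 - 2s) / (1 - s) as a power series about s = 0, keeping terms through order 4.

31*s^4 + 15*s^3 + 7*s^2 + 3*s + 1

Take the Cauchy product of the two expansions.
f(0) = 1
f′(0) = 3
f′′(0) = 14
f′′′(0) = 90
f^(4)(0) = 744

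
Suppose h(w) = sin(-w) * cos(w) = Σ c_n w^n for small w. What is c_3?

2/3

Write out both Maclaurin series and multiply, keeping only the needed powers.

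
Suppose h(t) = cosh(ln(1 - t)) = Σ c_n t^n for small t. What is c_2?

1/2

Compose series: expand the inner function first, then feed it into the outer expansion.
h(0) = 1
h′(0) = 0
h′′(0) = 1
So c_2 = h′′(0)/2! = 1/2.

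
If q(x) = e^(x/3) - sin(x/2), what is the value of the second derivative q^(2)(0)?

1/9

Combine the two series term by term.
The coefficient of x^2 in the expansion is 1/18, so q′′(0) = 2! * (1/18) = 1/9.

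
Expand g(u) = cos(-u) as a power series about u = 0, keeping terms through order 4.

u^4/24 - u^2/2 + 1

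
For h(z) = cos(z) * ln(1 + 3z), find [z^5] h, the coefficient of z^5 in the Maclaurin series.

Write out both Maclaurin series and multiply, keeping only the needed powers.
[z^0] = 0;  [z^1] = 3;  [z^2] = -9/2;  [z^3] = 15/2;  [z^4] = -18;  [z^5] = 1769/40.
So c_5 = h^(5)(0)/5! = 1769/40.

1769/40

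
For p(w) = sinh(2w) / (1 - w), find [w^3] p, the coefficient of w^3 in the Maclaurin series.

10/3

Write out both Maclaurin series and multiply, keeping only the needed powers.
[w^0] = 0;  [w^1] = 2;  [w^2] = 2;  [w^3] = 10/3.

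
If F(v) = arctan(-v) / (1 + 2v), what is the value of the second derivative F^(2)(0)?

Expand each factor separately, then convolve coefficients.
From the series, [v^2] F = 2; multiply by 2! = 2 to get 4.

4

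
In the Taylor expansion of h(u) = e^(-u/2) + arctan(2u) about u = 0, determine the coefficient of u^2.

1/8

Combine the two series term by term.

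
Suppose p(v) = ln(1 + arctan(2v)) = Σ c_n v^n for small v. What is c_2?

-2

Let u equal the inner series; expand the outer function in u and truncate.
p(0) = 0
p′(0) = 2
p′′(0) = -4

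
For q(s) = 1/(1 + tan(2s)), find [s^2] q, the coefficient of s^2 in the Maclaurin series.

4

Substitute the inner expansion into the outer series and collect powers.
q(0) = 1
q′(0) = -2
q′′(0) = 8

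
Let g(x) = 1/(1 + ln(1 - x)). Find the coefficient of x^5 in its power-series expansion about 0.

Plug the Maclaurin series of the inner function into that of the outer and collect terms.
g(0) = 1
g′(0) = 1
g′′(0) = 3
g′′′(0) = 14
g^(4)(0) = 88
g^(5)(0) = 694
So c_5 = g^(5)(0)/5! = 347/60.

347/60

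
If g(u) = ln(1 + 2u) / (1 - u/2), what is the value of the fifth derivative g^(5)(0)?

593

Expand each factor separately, then convolve coefficients.
The coefficient of u^5 in the expansion is 593/120, so g^(5)(0) = 5! * (593/120) = 593.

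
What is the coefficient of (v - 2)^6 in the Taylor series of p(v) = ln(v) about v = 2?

-1/384

p(2) = ln(2)
p′(2) = 1/2
p′′(2) = -1/4
p′′′(2) = 1/4
p^(4)(2) = -3/8
p^(5)(2) = 3/4
p^(6)(2) = -15/8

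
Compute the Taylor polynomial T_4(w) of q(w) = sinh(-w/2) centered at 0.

-w^3/48 - w/2

q(0) = 0
q′(0) = -1/2
q′′(0) = 0
q′′′(0) = -1/8
q^(4)(0) = 0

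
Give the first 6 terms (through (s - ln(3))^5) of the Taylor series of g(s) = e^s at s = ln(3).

Compute the successive derivatives at the expansion point and divide by k!.
g(ln(3)) = 3
g′(ln(3)) = 3
g′′(ln(3)) = 3
g′′′(ln(3)) = 3
g^(4)(ln(3)) = 3
g^(5)(ln(3)) = 3

(s - ln(3))^5/40 + (s - ln(3))^4/8 + (s - ln(3))^3/2 + 3*(s - ln(3))^2/2 + 3*(s - ln(3)) + 3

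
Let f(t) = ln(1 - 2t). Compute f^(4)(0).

The coefficient of t^4 in the expansion is -4, so f^(4)(0) = 4! * (-4) = -96.

-96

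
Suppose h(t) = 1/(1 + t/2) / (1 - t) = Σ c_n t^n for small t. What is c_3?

Multiply the two series term by term and collect like powers.
h(0) = 1
h′(0) = 1/2
h′′(0) = 3/2
h′′′(0) = 15/4
So c_3 = h′′′(0)/3! = 5/8.

5/8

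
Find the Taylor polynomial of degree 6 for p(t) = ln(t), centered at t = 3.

Compute the successive derivatives at the expansion point and divide by k!.
p(3) = ln(3)
p′(3) = 1/3
p′′(3) = -1/9
p′′′(3) = 2/27
p^(4)(3) = -2/27
p^(5)(3) = 8/81
p^(6)(3) = -40/243
Dividing each by k! gives the coefficients c_0, ..., c_6.

-(t - 3)^6/4374 + (t - 3)^5/1215 - (t - 3)^4/324 + (t - 3)^3/81 - (t - 3)^2/18 + (t - 3)/3 + ln(3)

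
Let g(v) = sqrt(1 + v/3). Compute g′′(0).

-1/36

From the series, [v^2] g = -1/72; multiply by 2! = 2 to get -1/36.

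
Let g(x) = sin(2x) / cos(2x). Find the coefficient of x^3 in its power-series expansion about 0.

8/3

Divide the numerator series by the denominator series (power-series long division).
[x^0] = 0;  [x^1] = 2;  [x^2] = 0;  [x^3] = 8/3.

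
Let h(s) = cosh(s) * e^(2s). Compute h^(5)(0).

122

Take the Cauchy product of the two expansions.
The coefficient of s^5 in the expansion is 61/60, so h^(5)(0) = 5! * (61/60) = 122.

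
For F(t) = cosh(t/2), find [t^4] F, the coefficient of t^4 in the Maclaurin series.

1/384

F(0) = 1
F′(0) = 0
F′′(0) = 1/4
F′′′(0) = 0
F^(4)(0) = 1/16
So c_4 = F^(4)(0)/4! = 1/384.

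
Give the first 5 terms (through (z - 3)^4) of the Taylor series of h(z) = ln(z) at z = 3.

Apply the Taylor formula c_k = f^(k)(a)/k!.
h(3) = ln(3)
h′(3) = 1/3
h′′(3) = -1/9
h′′′(3) = 2/27
h^(4)(3) = -2/27

-(z - 3)^4/324 + (z - 3)^3/81 - (z - 3)^2/18 + (z - 3)/3 + ln(3)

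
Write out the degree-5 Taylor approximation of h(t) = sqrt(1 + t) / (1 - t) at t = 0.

365*t^5/256 + 179*t^4/128 + 23*t^3/16 + 11*t^2/8 + 3*t/2 + 1

Expand each factor separately, then convolve coefficients.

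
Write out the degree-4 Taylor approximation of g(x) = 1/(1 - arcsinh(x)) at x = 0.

2*x^4/3 + 5*x^3/6 + x^2 + x + 1

Plug the Maclaurin series of the inner function into that of the outer and collect terms.
[x^0] = 1;  [x^1] = 1;  [x^2] = 1;  [x^3] = 5/6;  [x^4] = 2/3.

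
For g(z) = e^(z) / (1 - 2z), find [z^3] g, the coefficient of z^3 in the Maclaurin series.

Write out both Maclaurin series and multiply, keeping only the needed powers.
[z^0] = 1;  [z^1] = 3;  [z^2] = 13/2;  [z^3] = 79/6.

79/6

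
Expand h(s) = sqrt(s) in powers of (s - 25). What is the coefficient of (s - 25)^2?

-1/1000

h(25) = 5
h′(25) = 1/10
h′′(25) = -1/500
Then c_k = h^(k)(25)/k! gives each Taylor coefficient.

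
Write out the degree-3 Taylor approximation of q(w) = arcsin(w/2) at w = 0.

Apply the Taylor formula c_k = f^(k)(a)/k!.
q(0) = 0
q′(0) = 1/2
q′′(0) = 0
q′′′(0) = 1/8

w^3/48 + w/2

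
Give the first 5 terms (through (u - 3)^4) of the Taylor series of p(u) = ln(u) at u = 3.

-(u - 3)^4/324 + (u - 3)^3/81 - (u - 3)^2/18 + (u - 3)/3 + ln(3)

Use the known series and substitute for the argument.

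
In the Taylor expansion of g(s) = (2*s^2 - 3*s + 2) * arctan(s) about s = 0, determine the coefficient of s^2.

Shift and add copies of the series according to the polynomial's terms.
[s^0] = 0;  [s^1] = 2;  [s^2] = -3.

-3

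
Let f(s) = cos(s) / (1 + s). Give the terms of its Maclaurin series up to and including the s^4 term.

13*s^4/24 - s^3/2 + s^2/2 - s + 1

Take the Cauchy product of the two expansions.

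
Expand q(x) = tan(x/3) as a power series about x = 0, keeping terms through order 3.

x^3/81 + x/3

q(0) = 0
q′(0) = 1/3
q′′(0) = 0
q′′′(0) = 2/27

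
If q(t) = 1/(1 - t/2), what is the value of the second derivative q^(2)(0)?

1/2

Differentiate repeatedly and evaluate at the center.
The coefficient of t^2 in the expansion is 1/4, so q′′(0) = 2! * (1/4) = 1/2.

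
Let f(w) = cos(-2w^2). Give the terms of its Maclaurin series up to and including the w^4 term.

1 - 2*w^4

f(0) = 1
f′(0) = 0
f′′(0) = 0
f′′′(0) = 0
f^(4)(0) = -48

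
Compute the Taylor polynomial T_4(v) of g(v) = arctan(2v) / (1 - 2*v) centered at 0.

32*v^4/3 + 16*v^3/3 + 4*v^2 + 2*v

Use 1/(1 - r) = Σ r^k on the denominator, then take the Cauchy product.
[v^0] = 0;  [v^1] = 2;  [v^2] = 4;  [v^3] = 16/3;  [v^4] = 32/3.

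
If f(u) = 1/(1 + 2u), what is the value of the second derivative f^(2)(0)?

From the series, [u^2] f = 4; multiply by 2! = 2 to get 8.

8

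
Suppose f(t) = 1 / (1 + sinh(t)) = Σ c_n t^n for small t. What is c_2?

Write 1/(1+u) = 1 - u + u^2 - u^3 + ... and substitute the series for u.
f(0) = 1
f′(0) = -1
f′′(0) = 2
So c_2 = f′′(0)/2! = 1.

1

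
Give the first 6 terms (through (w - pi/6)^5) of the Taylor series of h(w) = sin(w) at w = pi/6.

sqrt(3)*(w - pi/6)^5/240 + (w - pi/6)^4/48 - sqrt(3)*(w - pi/6)^3/12 - (w - pi/6)^2/4 + sqrt(3)*(w - pi/6)/2 + 1/2

h(pi/6) = 1/2
h′(pi/6) = sqrt(3)/2
h′′(pi/6) = -1/2
h′′′(pi/6) = -sqrt(3)/2
h^(4)(pi/6) = 1/2
h^(5)(pi/6) = sqrt(3)/2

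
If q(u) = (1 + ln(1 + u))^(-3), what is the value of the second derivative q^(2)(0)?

15

Let u equal the inner series; expand the outer function in u and truncate.
The coefficient of u^2 in the expansion is 15/2, so q′′(0) = 2! * (15/2) = 15.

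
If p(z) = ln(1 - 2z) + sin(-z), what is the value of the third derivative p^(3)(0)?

Add the two expansions coefficient-wise.
From the series, [z^3] p = -5/2; multiply by 3! = 6 to get -15.

-15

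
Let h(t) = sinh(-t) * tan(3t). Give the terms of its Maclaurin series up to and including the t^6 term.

-1357*t^6/40 - 19*t^4/2 - 3*t^2

Take the Cauchy product of the two expansions.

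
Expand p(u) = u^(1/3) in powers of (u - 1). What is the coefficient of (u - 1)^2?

p(1) = 1
p′(1) = 1/3
p′′(1) = -2/9
The Taylor polynomial is Σ p^(k)(1)/k! · (u - 1)^k.

-1/9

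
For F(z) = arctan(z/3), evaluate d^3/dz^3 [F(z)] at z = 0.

-2/27

The coefficient of z^3 in the expansion is -1/81, so F′′′(0) = 3! * (-1/81) = -2/27.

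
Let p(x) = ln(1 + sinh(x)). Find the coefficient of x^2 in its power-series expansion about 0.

Substitute the inner expansion into the outer series and collect powers.
[x^0] = 0;  [x^1] = 1;  [x^2] = -1/2.

-1/2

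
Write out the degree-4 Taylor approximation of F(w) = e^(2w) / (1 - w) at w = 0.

Use 1/(1 - r) = Σ r^k on the denominator, then take the Cauchy product.

7*w^4 + 19*w^3/3 + 5*w^2 + 3*w + 1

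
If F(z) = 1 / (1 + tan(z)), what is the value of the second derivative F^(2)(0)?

2

Write 1/(1+u) = 1 - u + u^2 - u^3 + ... and substitute the series for u.
The coefficient of z^2 in the expansion is 1, so F′′(0) = 2! * (1) = 2.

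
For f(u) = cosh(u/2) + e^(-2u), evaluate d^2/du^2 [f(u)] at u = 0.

17/4

Add the two expansions coefficient-wise.
The coefficient of u^2 in the expansion is 17/8, so f′′(0) = 2! * (17/8) = 17/4.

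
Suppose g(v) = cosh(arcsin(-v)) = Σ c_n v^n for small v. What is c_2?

1/2

Plug the Maclaurin series of the inner function into that of the outer and collect terms.
g(0) = 1
g′(0) = 0
g′′(0) = 1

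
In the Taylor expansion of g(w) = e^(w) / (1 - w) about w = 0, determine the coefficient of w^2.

5/2

Take the Cauchy product of the two expansions.
g(0) = 1
g′(0) = 2
g′′(0) = 5
Dividing each by k! gives the coefficients c_0, ..., c_2.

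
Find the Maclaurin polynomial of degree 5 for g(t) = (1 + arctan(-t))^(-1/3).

68*t^5/3645 - t^4/243 + 5*t^3/81 + 2*t^2/9 + t/3 + 1

Plug the Maclaurin series of the inner function into that of the outer and collect terms.
g(0) = 1
g′(0) = 1/3
g′′(0) = 4/9
g′′′(0) = 10/27
g^(4)(0) = -8/81
g^(5)(0) = 544/243
Then c_k = g^(k)(0)/k! gives each Taylor coefficient.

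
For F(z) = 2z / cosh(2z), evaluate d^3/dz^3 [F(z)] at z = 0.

Invert the denominator's series and multiply.
From the series, [z^3] F = -4; multiply by 3! = 6 to get -24.

-24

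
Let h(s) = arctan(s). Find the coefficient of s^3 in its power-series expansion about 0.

-1/3

Apply the Taylor formula c_k = f^(k)(a)/k!.
[s^0] = 0;  [s^1] = 1;  [s^2] = 0;  [s^3] = -1/3.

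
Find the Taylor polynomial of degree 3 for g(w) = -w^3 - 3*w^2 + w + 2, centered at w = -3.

Apply the Taylor formula c_k = f^(k)(a)/k!.
g(-3) = -1
g′(-3) = -8
g′′(-3) = 12
g′′′(-3) = -6
The Taylor polynomial is Σ g^(k)(-3)/k! · (w + 3)^k.

-(w + 3)^3 + 6*(w + 3)^2 - 8*(w + 3) - 1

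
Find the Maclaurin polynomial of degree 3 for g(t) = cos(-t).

g(0) = 1
g′(0) = 0
g′′(0) = -1
g′′′(0) = 0
Then c_k = g^(k)(0)/k! gives each Taylor coefficient.

1 - t^2/2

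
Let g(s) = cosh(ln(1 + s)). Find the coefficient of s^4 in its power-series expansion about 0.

Let u equal the inner series; expand the outer function in u and truncate.
g(0) = 1
g′(0) = 0
g′′(0) = 1
g′′′(0) = -3
g^(4)(0) = 12

1/2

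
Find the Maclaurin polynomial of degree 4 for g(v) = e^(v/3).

v^4/1944 + v^3/162 + v^2/18 + v/3 + 1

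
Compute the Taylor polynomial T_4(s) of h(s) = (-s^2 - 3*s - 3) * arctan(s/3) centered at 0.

s^4/27 - 8*s^3/27 - s^2 - s

Distribute the polynomial across the series and collect like powers.
h(0) = 0
h′(0) = -1
h′′(0) = -2
h′′′(0) = -16/9
h^(4)(0) = 8/9
Dividing each by k! gives the coefficients c_0, ..., c_4.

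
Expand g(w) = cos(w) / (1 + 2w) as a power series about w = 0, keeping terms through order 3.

Write out both Maclaurin series and multiply, keeping only the needed powers.
g(0) = 1
g′(0) = -2
g′′(0) = 7
g′′′(0) = -42

-7*w^3 + 7*w^2/2 - 2*w + 1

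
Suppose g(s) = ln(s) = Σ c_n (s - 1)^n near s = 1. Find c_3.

1/3

[(s - 1)^0] = 0;  [(s - 1)^1] = 1;  [(s - 1)^2] = -1/2;  [(s - 1)^3] = 1/3.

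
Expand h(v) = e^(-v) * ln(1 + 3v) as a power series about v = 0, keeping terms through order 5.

Multiply the two series term by term and collect like powers.
h(0) = 0
h′(0) = 3
h′′(0) = -15
h′′′(0) = 90
h^(4)(0) = -768
h^(5)(0) = 8907

2969*v^5/40 - 32*v^4 + 15*v^3 - 15*v^2/2 + 3*v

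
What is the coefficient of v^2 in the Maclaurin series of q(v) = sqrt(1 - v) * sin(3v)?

-3/2

Take the Cauchy product of the two expansions.
[v^0] = 0;  [v^1] = 3;  [v^2] = -3/2.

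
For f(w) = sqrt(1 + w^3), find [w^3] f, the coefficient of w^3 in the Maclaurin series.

1/2

Compute the successive derivatives at the expansion point and divide by k!.
f(0) = 1
f′(0) = 0
f′′(0) = 0
f′′′(0) = 3
So c_3 = f′′′(0)/3! = 1/2.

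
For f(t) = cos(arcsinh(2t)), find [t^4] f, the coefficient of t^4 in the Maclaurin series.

10/3

Compose series: expand the inner function first, then feed it into the outer expansion.
f(0) = 1
f′(0) = 0
f′′(0) = -4
f′′′(0) = 0
f^(4)(0) = 80
Then c_k = f^(k)(0)/k! gives each Taylor coefficient.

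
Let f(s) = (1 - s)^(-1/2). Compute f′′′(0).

The coefficient of s^3 in the expansion is 5/16, so f′′′(0) = 3! * (5/16) = 15/8.

15/8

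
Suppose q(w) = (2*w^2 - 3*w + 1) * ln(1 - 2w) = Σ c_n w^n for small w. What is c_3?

-2/3

Shift and add copies of the series according to the polynomial's terms.
q(0) = 0
q′(0) = -2
q′′(0) = 8
q′′′(0) = -4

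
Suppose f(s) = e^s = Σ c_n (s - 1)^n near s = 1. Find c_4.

e/24

Use the known series and substitute for the argument.
[(s - 1)^0] = e;  [(s - 1)^1] = e;  [(s - 1)^2] = e/2;  [(s - 1)^3] = e/6;  [(s - 1)^4] = e/24.
So c_4 = f^(4)(1)/4! = e/24.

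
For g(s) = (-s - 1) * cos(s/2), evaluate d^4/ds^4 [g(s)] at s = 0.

Distribute the polynomial across the series and collect like powers.
From the series, [s^4] g = -1/384; multiply by 4! = 24 to get -1/16.

-1/16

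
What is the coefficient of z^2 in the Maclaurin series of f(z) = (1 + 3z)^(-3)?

54

[z^0] = 1;  [z^1] = -9;  [z^2] = 54.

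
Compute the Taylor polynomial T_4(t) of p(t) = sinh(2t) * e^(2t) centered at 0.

Take the Cauchy product of the two expansions.

16*t^4/3 + 16*t^3/3 + 4*t^2 + 2*t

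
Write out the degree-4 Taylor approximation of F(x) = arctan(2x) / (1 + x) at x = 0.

Expand each factor separately, then convolve coefficients.
[x^0] = 0;  [x^1] = 2;  [x^2] = -2;  [x^3] = -2/3;  [x^4] = 2/3.

2*x^4/3 - 2*x^3/3 - 2*x^2 + 2*x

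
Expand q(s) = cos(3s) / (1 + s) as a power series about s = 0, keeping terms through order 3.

7*s^3/2 - 7*s^2/2 - s + 1

Multiply the two series term by term and collect like powers.
q(0) = 1
q′(0) = -1
q′′(0) = -7
q′′′(0) = 21
Dividing each by k! gives the coefficients c_0, ..., c_3.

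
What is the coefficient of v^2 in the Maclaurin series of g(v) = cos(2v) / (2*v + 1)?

Expand 1/(denominator) as a geometric series and multiply by the numerator's series.
[v^0] = 1;  [v^1] = -2;  [v^2] = 2.
So c_2 = g′′(0)/2! = 2.

2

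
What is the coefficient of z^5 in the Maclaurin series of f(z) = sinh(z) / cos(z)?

Invert the denominator's series and multiply.
f(0) = 0
f′(0) = 1
f′′(0) = 0
f′′′(0) = 4
f^(4)(0) = 0
f^(5)(0) = 36
So c_5 = f^(5)(0)/5! = 3/10.

3/10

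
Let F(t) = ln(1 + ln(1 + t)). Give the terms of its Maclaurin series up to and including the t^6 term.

Compose series: expand the inner function first, then feed it into the outer expansion.

-917*t^6/360 + 19*t^5/10 - 35*t^4/24 + 7*t^3/6 - t^2 + t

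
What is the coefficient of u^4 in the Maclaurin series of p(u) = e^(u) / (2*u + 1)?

Use 1/(1 - r) = Σ r^k on the denominator, then take the Cauchy product.
[u^0] = 1;  [u^1] = -1;  [u^2] = 5/2;  [u^3] = -29/6;  [u^4] = 233/24.
So c_4 = p^(4)(0)/4! = 233/24.

233/24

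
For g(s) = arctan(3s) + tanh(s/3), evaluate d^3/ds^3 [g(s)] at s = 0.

-1460/27

Expand each term separately and add.
The coefficient of s^3 in the expansion is -730/81, so g′′′(0) = 3! * (-730/81) = -1460/27.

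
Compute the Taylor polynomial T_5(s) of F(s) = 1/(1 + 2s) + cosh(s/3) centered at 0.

Expand each term separately and add.
F(0) = 2
F′(0) = -2
F′′(0) = 73/9
F′′′(0) = -48
F^(4)(0) = 31105/81
F^(5)(0) = -3840
The Taylor polynomial is Σ F^(k)(0)/k! · s^k.

-32*s^5 + 31105*s^4/1944 - 8*s^3 + 73*s^2/18 - 2*s + 2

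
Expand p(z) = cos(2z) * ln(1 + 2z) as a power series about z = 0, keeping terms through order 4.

-4*z^3/3 - 2*z^2 + 2*z

Multiply the two series term by term and collect like powers.
p(0) = 0
p′(0) = 2
p′′(0) = -4
p′′′(0) = -8
p^(4)(0) = 0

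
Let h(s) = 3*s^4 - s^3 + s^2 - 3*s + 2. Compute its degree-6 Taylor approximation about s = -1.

[(s + 1)^0] = 10;  [(s + 1)^1] = -20;  [(s + 1)^2] = 22;  [(s + 1)^3] = -13;  [(s + 1)^4] = 3;  [(s + 1)^5] = 0;  [(s + 1)^6] = 0.

3*(s + 1)^4 - 13*(s + 1)^3 + 22*(s + 1)^2 - 20*(s + 1) + 10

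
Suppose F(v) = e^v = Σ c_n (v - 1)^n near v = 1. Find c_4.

e/24

Differentiate repeatedly and evaluate at the center.
F(1) = e
F′(1) = e
F′′(1) = e
F′′′(1) = e
F^(4)(1) = e
The Taylor polynomial is Σ F^(k)(1)/k! · (v - 1)^k.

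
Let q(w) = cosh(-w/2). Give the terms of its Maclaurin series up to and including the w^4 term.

q(0) = 1
q′(0) = 0
q′′(0) = 1/4
q′′′(0) = 0
q^(4)(0) = 1/16
The Taylor polynomial is Σ q^(k)(0)/k! · w^k.

w^4/384 + w^2/8 + 1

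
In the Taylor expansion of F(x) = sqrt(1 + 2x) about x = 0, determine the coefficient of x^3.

Differentiate repeatedly and evaluate at the center.
[x^0] = 1;  [x^1] = 1;  [x^2] = -1/2;  [x^3] = 1/2.
So c_3 = F′′′(0)/3! = 1/2.

1/2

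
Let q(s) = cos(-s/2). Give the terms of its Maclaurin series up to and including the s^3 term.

1 - s^2/8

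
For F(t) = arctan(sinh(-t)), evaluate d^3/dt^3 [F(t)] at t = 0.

Let u equal the inner series; expand the outer function in u and truncate.
The coefficient of t^3 in the expansion is 1/6, so F′′′(0) = 3! * (1/6) = 1.

1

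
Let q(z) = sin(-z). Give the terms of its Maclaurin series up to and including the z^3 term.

q(0) = 0
q′(0) = -1
q′′(0) = 0
q′′′(0) = 1
The Taylor polynomial is Σ q^(k)(0)/k! · z^k.

z^3/6 - z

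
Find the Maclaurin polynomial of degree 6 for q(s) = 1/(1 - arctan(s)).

Substitute the inner expansion into the outer series and collect powers.
[s^0] = 1;  [s^1] = 1;  [s^2] = 1;  [s^3] = 2/3;  [s^4] = 1/3;  [s^5] = 1/5;  [s^6] = 8/45.

8*s^6/45 + s^5/5 + s^4/3 + 2*s^3/3 + s^2 + s + 1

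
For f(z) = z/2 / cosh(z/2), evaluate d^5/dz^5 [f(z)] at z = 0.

Divide the numerator series by the denominator series (power-series long division).
The coefficient of z^5 in the expansion is 5/768, so f^(5)(0) = 5! * (5/768) = 25/32.

25/32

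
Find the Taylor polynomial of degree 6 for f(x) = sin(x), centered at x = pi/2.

-(x - pi/2)^6/720 + (x - pi/2)^4/24 - (x - pi/2)^2/2 + 1

Differentiate repeatedly and evaluate at the center.
f(pi/2) = 1
f′(pi/2) = 0
f′′(pi/2) = -1
f′′′(pi/2) = 0
f^(4)(pi/2) = 1
f^(5)(pi/2) = 0
f^(6)(pi/2) = -1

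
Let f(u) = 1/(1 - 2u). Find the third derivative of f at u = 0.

The coefficient of u^3 in the expansion is 8, so f′′′(0) = 3! * (8) = 48.

48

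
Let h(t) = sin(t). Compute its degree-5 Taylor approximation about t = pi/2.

Compute the successive derivatives at the expansion point and divide by k!.
h(pi/2) = 1
h′(pi/2) = 0
h′′(pi/2) = -1
h′′′(pi/2) = 0
h^(4)(pi/2) = 1
h^(5)(pi/2) = 0

(t - pi/2)^4/24 - (t - pi/2)^2/2 + 1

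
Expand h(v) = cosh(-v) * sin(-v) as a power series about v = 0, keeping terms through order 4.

Write out both Maclaurin series and multiply, keeping only the needed powers.
h(0) = 0
h′(0) = -1
h′′(0) = 0
h′′′(0) = -2
h^(4)(0) = 0

-v^3/3 - v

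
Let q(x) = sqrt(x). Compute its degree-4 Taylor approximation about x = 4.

-5*(x - 4)^4/16384 + (x - 4)^3/512 - (x - 4)^2/64 + (x - 4)/4 + 2

q(4) = 2
q′(4) = 1/4
q′′(4) = -1/32
q′′′(4) = 3/256
q^(4)(4) = -15/2048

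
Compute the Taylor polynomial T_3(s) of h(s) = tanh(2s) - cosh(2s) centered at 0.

Add the two expansions coefficient-wise.
h(0) = -1
h′(0) = 2
h′′(0) = -4
h′′′(0) = -16

-8*s^3/3 - 2*s^2 + 2*s - 1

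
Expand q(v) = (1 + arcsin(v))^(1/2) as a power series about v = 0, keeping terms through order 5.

123*v^5/1280 - 31*v^4/384 + 7*v^3/48 - v^2/8 + v/2 + 1

Plug the Maclaurin series of the inner function into that of the outer and collect terms.
q(0) = 1
q′(0) = 1/2
q′′(0) = -1/4
q′′′(0) = 7/8
q^(4)(0) = -31/16
q^(5)(0) = 369/32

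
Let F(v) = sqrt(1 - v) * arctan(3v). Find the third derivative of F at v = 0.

-225/4

Expand each factor separately, then convolve coefficients.
The coefficient of v^3 in the expansion is -75/8, so F′′′(0) = 3! * (-75/8) = -225/4.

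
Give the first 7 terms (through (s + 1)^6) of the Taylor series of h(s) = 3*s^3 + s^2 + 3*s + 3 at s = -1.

3*(s + 1)^3 - 8*(s + 1)^2 + 10*(s + 1) - 2

h(-1) = -2
h′(-1) = 10
h′′(-1) = -16
h′′′(-1) = 18
h^(4)(-1) = 0
h^(5)(-1) = 0
h^(6)(-1) = 0
Dividing each by k! gives the coefficients c_0, ..., c_6.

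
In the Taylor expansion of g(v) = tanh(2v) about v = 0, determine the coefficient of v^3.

[v^0] = 0;  [v^1] = 2;  [v^2] = 0;  [v^3] = -8/3.
So c_3 = g′′′(0)/3! = -8/3.

-8/3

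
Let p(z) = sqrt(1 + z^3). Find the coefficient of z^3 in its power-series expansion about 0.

Apply the Taylor formula c_k = f^(k)(a)/k!.
p(0) = 1
p′(0) = 0
p′′(0) = 0
p′′′(0) = 3
Then c_k = p^(k)(0)/k! gives each Taylor coefficient.

1/2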